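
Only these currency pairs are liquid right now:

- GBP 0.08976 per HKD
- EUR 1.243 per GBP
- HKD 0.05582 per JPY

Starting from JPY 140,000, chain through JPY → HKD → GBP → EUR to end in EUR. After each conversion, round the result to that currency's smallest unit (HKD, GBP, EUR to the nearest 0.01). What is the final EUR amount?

JPY 140,000 × 0.05582 = HKD 7,814.80
HKD 7,814.80 × 0.08976 = GBP 701.46
GBP 701.46 × 1.243 = EUR 871.91

EUR 871.91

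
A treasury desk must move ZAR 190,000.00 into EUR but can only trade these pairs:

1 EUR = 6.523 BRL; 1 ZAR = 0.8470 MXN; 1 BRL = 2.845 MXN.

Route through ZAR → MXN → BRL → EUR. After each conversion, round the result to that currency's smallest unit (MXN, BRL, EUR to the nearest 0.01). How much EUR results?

EUR 8,671.76

ZAR 190,000.00 × 0.8470 = MXN 160,930.00
MXN 160,930.00 ÷ 2.845 = BRL 56,565.91
BRL 56,565.91 ÷ 6.523 = EUR 8,671.76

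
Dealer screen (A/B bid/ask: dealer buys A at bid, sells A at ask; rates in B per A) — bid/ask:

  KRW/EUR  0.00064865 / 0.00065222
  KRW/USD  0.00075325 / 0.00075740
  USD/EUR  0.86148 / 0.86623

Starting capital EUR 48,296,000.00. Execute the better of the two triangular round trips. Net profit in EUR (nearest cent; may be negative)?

Net result: EUR -245,115.05 (no profitable arbitrage after spreads)

Best loop EUR → KRW → USD → EUR:
EUR 48,296,000.00 ÷ 0.00065222 (buy KRW at ask) = KRW 74,048,633,897
KRW 74,048,633,897 × 0.00075325 (sell KRW at bid) = USD 55,777,133.48
USD 55,777,133.48 × 0.86148 (sell USD at bid) = EUR 48,050,884.95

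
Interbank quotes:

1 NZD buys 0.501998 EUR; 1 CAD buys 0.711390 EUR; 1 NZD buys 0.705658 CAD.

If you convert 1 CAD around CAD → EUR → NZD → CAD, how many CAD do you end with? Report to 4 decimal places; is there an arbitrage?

Around CAD → EUR → NZD → CAD: 1 × 0.711390 ÷ 0.501998 × 0.705658 = 1.000000
Product ≈ 1 (deviation 0.000%, within rounding noise).

1.0000 (no arbitrage)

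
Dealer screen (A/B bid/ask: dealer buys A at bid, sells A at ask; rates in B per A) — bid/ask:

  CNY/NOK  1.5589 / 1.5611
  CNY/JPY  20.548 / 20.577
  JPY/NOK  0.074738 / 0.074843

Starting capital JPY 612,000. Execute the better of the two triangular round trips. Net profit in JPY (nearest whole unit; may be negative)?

Net profit: JPY 7,493

Best loop JPY → CNY → NOK → JPY:
JPY 612,000 ÷ 20.577 (buy CNY at ask) = CNY 29,741.94
CNY 29,741.94 × 1.5589 (sell CNY at bid) = NOK 46,364.72
NOK 46,364.72 ÷ 0.074843 (buy JPY at ask) = JPY 619,493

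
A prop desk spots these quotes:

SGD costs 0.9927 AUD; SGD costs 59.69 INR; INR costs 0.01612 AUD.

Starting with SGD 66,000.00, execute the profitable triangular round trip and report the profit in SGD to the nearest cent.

Profit: SGD 2,091.88

Profitable loop is SGD → AUD → INR → SGD:
SGD 66,000.00 × 0.9927 = AUD 65,518.20
AUD 65,518.20 ÷ 0.01612 = INR 4,064,404.47
INR 4,064,404.47 ÷ 59.69 = SGD 68,091.88
Profit = SGD 68,091.88 − SGD 66,000.00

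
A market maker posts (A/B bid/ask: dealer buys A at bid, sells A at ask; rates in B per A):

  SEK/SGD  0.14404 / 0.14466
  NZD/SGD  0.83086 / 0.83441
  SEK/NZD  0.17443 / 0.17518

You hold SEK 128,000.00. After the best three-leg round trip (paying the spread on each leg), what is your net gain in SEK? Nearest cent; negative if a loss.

Best loop SEK → NZD → SGD → SEK:
SEK 128,000.00 × 0.17443 (sell SEK at bid) = NZD 22,327.04
NZD 22,327.04 × 0.83086 (sell NZD at bid) = SGD 18,550.64
SGD 18,550.64 ÷ 0.14466 (buy SEK at ask) = SEK 128,236.17

Net profit: SEK 236.17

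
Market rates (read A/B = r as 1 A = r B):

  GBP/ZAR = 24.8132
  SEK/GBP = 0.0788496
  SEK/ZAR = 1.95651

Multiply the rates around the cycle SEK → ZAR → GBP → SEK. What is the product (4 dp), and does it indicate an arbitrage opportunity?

Around SEK → ZAR → GBP → SEK: 1 × 1.95651 ÷ 24.8132 ÷ 0.0788496 = 1.000000
Product ≈ 1 (deviation 0.000%, within rounding noise).

1.0000 (no arbitrage)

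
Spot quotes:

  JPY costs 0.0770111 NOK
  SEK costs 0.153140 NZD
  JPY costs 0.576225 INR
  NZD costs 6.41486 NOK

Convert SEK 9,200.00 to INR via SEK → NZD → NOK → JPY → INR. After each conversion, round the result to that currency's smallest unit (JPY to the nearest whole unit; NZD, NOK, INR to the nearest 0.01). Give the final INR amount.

INR 67,624.04

SEK 9,200.00 × 0.153140 = NZD 1,408.89
NZD 1,408.89 × 6.41486 = NOK 9,037.83
NOK 9,037.83 ÷ 0.0770111 = JPY 117,357
JPY 117,357 × 0.576225 = INR 67,624.04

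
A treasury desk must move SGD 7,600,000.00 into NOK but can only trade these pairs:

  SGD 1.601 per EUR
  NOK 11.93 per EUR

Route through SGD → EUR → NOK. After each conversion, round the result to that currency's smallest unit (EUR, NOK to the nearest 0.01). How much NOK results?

SGD 7,600,000.00 ÷ 1.601 = EUR 4,747,033.10
EUR 4,747,033.10 × 11.93 = NOK 56,632,104.88

NOK 56,632,104.88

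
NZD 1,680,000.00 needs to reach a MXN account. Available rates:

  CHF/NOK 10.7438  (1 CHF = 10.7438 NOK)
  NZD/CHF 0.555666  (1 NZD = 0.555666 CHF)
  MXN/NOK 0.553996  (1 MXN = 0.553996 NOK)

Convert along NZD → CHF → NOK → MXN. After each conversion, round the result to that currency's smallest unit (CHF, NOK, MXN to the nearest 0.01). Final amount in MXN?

MXN 18,103,993.78

NZD 1,680,000.00 × 0.555666 = CHF 933,518.88
CHF 933,518.88 × 10.7438 = NOK 10,029,540.14
NOK 10,029,540.14 ÷ 0.553996 = MXN 18,103,993.78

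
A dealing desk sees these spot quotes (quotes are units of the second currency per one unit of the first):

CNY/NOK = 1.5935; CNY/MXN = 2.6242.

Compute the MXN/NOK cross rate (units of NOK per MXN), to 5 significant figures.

1 MXN ÷ 2.6242 = 0.381069 CNY
0.381069 CNY × 1.5935 = 0.607233 NOK

MXN/NOK = 0.60723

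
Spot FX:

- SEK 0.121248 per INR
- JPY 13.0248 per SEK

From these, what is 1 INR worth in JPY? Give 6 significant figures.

1 INR × 0.121248 = 0.121248 SEK
0.121248 SEK × 13.0248 = 1.57923 JPY

INR/JPY = 1.57923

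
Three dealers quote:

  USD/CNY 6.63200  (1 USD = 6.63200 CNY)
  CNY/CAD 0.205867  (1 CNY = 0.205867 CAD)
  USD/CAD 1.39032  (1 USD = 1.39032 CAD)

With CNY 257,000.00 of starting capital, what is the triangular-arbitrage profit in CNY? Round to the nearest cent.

Profitable loop is CNY → USD → CAD → CNY:
CNY 257,000.00 ÷ 6.63200 = USD 38,751.51
USD 38,751.51 × 1.39032 = CAD 53,877.00
CAD 53,877.00 ÷ 0.205867 = CNY 261,707.78
Profit = CNY 261,707.78 − CNY 257,000.00

Profit: CNY 4,707.78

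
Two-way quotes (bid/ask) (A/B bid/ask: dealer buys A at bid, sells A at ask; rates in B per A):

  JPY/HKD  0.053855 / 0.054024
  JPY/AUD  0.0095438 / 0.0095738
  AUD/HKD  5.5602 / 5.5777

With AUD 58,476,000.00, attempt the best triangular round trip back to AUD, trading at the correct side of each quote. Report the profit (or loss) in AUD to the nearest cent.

Net profit: AUD 498,488.82

Best loop AUD → JPY → HKD → AUD:
AUD 58,476,000.00 ÷ 0.0095738 (buy JPY at ask) = JPY 6,107,919,530
JPY 6,107,919,530 × 0.053855 (sell JPY at bid) = HKD 328,942,006.31
HKD 328,942,006.31 ÷ 5.5777 (buy AUD at ask) = AUD 58,974,488.82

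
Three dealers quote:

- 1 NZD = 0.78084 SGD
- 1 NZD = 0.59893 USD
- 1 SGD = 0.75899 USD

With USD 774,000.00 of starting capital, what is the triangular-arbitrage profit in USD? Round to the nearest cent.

Profit: USD 8,202.00

Profitable loop is USD → SGD → NZD → USD:
USD 774,000.00 ÷ 0.75899 = SGD 1,019,776.28
SGD 1,019,776.28 ÷ 0.78084 = NZD 1,305,999.03
NZD 1,305,999.03 × 0.59893 = USD 782,202.00
Profit = USD 782,202.00 − USD 774,000.00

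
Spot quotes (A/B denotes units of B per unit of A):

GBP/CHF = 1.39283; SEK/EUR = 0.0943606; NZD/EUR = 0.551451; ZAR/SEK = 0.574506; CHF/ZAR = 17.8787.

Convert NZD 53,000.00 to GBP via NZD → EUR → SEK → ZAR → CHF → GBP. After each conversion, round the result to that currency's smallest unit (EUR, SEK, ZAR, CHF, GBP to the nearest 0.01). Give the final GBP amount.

GBP 21,650.27

NZD 53,000.00 × 0.551451 = EUR 29,226.90
EUR 29,226.90 ÷ 0.0943606 = SEK 309,736.27
SEK 309,736.27 ÷ 0.574506 = ZAR 539,134.96
ZAR 539,134.96 ÷ 17.8787 = CHF 30,155.15
CHF 30,155.15 ÷ 1.39283 = GBP 21,650.27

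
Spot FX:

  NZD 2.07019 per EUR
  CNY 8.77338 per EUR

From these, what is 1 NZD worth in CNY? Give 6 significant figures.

NZD/CNY = 4.23796

1 NZD ÷ 2.07019 = 0.483047 EUR
0.483047 EUR × 8.77338 = 4.23796 CNY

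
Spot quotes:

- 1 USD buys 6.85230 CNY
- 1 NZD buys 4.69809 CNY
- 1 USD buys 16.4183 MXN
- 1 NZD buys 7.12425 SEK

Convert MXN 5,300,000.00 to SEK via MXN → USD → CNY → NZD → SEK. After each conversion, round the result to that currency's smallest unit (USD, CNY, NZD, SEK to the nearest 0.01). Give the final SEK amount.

SEK 3,354,299.73

MXN 5,300,000.00 ÷ 16.4183 = USD 322,810.52
USD 322,810.52 × 6.85230 = CNY 2,211,994.53
CNY 2,211,994.53 ÷ 4.69809 = NZD 470,828.47
NZD 470,828.47 × 7.12425 = SEK 3,354,299.73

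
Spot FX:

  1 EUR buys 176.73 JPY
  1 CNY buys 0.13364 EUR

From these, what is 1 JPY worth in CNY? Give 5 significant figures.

JPY/CNY = 0.042340

1 JPY ÷ 176.73 = 0.00565835 EUR
0.00565835 EUR ÷ 0.13364 = 0.0423402 CNY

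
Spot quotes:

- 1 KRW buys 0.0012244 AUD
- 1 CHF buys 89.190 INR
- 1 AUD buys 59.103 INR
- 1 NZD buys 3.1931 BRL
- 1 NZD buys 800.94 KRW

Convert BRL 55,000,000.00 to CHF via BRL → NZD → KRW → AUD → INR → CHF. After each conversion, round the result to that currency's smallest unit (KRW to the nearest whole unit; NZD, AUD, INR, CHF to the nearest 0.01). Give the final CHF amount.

CHF 11,193,524.03

BRL 55,000,000.00 ÷ 3.1931 = NZD 17,224,640.63
NZD 17,224,640.63 × 800.94 = KRW 13,795,903,666
KRW 13,795,903,666 × 0.0012244 = AUD 16,891,704.45
AUD 16,891,704.45 × 59.103 = INR 998,350,408.11
INR 998,350,408.11 ÷ 89.190 = CHF 11,193,524.03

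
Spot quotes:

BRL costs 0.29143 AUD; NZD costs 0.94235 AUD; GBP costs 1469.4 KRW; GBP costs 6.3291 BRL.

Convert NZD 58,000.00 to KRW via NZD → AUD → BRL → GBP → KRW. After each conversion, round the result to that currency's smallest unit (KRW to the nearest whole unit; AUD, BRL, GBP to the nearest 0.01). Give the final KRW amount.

NZD 58,000.00 × 0.94235 = AUD 54,656.30
AUD 54,656.30 ÷ 0.29143 = BRL 187,545.21
BRL 187,545.21 ÷ 6.3291 = GBP 29,632.21
GBP 29,632.21 × 1469.4 = KRW 43,541,569

KRW 43,541,569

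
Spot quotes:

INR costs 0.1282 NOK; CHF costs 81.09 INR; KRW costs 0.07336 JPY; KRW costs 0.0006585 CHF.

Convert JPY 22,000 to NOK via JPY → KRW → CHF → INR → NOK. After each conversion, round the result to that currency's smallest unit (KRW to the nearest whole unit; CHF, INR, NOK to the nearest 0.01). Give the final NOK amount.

NOK 2,052.95

JPY 22,000 ÷ 0.07336 = KRW 299,891
KRW 299,891 × 0.0006585 = CHF 197.48
CHF 197.48 × 81.09 = INR 16,013.65
INR 16,013.65 × 0.1282 = NOK 2,052.95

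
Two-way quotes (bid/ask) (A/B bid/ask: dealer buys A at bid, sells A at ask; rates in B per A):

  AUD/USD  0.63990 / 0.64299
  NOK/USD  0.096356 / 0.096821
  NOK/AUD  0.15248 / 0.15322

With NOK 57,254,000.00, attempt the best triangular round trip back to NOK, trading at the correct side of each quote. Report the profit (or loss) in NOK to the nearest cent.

Best loop NOK → AUD → USD → NOK:
NOK 57,254,000.00 × 0.15248 (sell NOK at bid) = AUD 8,730,089.92
AUD 8,730,089.92 × 0.63990 (sell AUD at bid) = USD 5,586,384.54
USD 5,586,384.54 ÷ 0.096821 (buy NOK at ask) = NOK 57,698,066.95

Net profit: NOK 444,066.95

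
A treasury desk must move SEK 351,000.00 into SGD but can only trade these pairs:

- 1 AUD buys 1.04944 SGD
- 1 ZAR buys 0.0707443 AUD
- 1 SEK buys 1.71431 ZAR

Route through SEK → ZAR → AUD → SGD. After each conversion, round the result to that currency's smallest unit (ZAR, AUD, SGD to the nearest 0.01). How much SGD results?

SEK 351,000.00 × 1.71431 = ZAR 601,722.81
ZAR 601,722.81 × 0.0707443 = AUD 42,568.46
AUD 42,568.46 × 1.04944 = SGD 44,673.04

SGD 44,673.04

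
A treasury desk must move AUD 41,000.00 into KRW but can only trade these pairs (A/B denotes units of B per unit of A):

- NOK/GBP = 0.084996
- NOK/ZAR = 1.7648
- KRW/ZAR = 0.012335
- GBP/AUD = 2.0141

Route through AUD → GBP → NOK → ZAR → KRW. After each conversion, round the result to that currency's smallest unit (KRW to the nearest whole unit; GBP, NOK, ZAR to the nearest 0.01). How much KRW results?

KRW 34,265,790

AUD 41,000.00 ÷ 2.0141 = GBP 20,356.49
GBP 20,356.49 ÷ 0.084996 = NOK 239,499.39
NOK 239,499.39 × 1.7648 = ZAR 422,668.52
ZAR 422,668.52 ÷ 0.012335 = KRW 34,265,790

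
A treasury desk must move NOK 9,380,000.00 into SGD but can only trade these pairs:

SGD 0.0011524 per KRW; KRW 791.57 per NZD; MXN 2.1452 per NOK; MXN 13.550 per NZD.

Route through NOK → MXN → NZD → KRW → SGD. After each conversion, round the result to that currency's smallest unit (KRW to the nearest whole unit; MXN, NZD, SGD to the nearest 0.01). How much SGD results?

SGD 1,354,640.04

NOK 9,380,000.00 × 2.1452 = MXN 20,121,976.00
MXN 20,121,976.00 ÷ 13.550 = NZD 1,485,016.68
NZD 1,485,016.68 × 791.57 = KRW 1,175,494,653
KRW 1,175,494,653 × 0.0011524 = SGD 1,354,640.04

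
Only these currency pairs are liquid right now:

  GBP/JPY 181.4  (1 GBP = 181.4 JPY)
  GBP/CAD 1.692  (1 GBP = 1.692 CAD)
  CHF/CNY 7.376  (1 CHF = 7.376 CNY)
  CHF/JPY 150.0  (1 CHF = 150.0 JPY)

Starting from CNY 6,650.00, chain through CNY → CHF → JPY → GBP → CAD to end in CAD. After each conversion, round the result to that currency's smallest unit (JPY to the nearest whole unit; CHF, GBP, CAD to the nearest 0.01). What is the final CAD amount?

CAD 1,261.40

CNY 6,650.00 ÷ 7.376 = CHF 901.57
CHF 901.57 × 150.0 = JPY 135,236
JPY 135,236 ÷ 181.4 = GBP 745.51
GBP 745.51 × 1.692 = CAD 1,261.40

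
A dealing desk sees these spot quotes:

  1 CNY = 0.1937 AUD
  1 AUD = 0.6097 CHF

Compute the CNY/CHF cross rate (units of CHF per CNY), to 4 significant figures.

1 CNY × 0.1937 = 0.1937 AUD
0.1937 AUD × 0.6097 = 0.118099 CHF

CNY/CHF = 0.1181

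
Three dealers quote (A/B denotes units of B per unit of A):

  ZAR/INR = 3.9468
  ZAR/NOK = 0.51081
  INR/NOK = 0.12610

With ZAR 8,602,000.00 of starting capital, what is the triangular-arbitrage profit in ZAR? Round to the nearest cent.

Profitable loop is ZAR → NOK → INR → ZAR:
ZAR 8,602,000.00 × 0.51081 = NOK 4,393,987.62
NOK 4,393,987.62 ÷ 0.12610 = INR 34,845,262.65
INR 34,845,262.65 ÷ 3.9468 = ZAR 8,828,737.88
Profit = ZAR 8,828,737.88 − ZAR 8,602,000.00

Profit: ZAR 226,737.88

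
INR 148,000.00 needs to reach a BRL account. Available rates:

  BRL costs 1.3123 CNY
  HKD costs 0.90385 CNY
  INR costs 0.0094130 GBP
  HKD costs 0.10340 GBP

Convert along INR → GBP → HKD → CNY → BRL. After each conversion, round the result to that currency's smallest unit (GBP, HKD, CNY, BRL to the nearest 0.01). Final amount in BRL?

INR 148,000.00 × 0.0094130 = GBP 1,393.12
GBP 1,393.12 ÷ 0.10340 = HKD 13,473.11
HKD 13,473.11 × 0.90385 = CNY 12,177.67
CNY 12,177.67 ÷ 1.3123 = BRL 9,279.64

BRL 9,279.64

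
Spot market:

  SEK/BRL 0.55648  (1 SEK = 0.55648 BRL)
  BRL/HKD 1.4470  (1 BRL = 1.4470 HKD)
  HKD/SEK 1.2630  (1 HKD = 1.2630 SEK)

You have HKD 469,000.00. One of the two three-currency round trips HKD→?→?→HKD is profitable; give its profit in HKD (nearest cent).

Profitable loop is HKD → SEK → BRL → HKD:
HKD 469,000.00 × 1.2630 = SEK 592,347.00
SEK 592,347.00 × 0.55648 = BRL 329,629.26
BRL 329,629.26 × 1.4470 = HKD 476,973.54
Profit = HKD 476,973.54 − HKD 469,000.00

Profit: HKD 7,973.54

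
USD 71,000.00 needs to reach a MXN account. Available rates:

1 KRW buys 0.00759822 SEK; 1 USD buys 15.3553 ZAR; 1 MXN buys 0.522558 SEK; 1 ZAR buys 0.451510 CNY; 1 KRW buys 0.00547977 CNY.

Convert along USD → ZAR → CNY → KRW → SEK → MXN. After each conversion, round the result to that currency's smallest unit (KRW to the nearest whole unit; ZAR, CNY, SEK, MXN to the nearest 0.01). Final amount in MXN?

MXN 1,306,168.06

USD 71,000.00 × 15.3553 = ZAR 1,090,226.30
ZAR 1,090,226.30 × 0.451510 = CNY 492,248.08
CNY 492,248.08 ÷ 0.00547977 = KRW 89,830,062
KRW 89,830,062 × 0.00759822 = SEK 682,548.57
SEK 682,548.57 ÷ 0.522558 = MXN 1,306,168.06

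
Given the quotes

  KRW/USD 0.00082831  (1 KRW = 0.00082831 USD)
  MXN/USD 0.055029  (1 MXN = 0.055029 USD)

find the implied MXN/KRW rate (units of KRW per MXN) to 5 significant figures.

1 MXN × 0.055029 = 0.055029 USD
0.055029 USD ÷ 0.00082831 = 66.4353 KRW

MXN/KRW = 66.435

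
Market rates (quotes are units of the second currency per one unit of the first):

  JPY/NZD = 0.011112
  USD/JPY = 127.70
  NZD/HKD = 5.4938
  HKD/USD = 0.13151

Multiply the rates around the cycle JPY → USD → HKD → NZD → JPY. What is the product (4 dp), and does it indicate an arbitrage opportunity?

0.9754 (arbitrage exists)

Around JPY → USD → HKD → NZD → JPY: 1 ÷ 127.70 ÷ 0.13151 ÷ 5.4938 ÷ 0.011112 = 0.975406
Product < 1; profitable direction is JPY → NZD → HKD → USD → JPY.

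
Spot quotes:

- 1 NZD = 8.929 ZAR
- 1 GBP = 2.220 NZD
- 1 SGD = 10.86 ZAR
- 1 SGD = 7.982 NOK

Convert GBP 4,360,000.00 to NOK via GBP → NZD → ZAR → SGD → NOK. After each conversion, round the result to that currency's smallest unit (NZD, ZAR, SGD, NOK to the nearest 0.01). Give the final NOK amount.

GBP 4,360,000.00 × 2.220 = NZD 9,679,200.00
NZD 9,679,200.00 × 8.929 = ZAR 86,425,576.80
ZAR 86,425,576.80 ÷ 10.86 = SGD 7,958,156.24
SGD 7,958,156.24 × 7.982 = NOK 63,522,003.11

NOK 63,522,003.11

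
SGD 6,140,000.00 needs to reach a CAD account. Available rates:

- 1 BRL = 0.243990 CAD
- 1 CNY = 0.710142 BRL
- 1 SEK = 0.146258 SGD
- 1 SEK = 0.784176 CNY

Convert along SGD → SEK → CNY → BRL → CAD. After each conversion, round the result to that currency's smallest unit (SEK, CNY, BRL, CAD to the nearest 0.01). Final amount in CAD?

SGD 6,140,000.00 ÷ 0.146258 = SEK 41,980,609.61
SEK 41,980,609.61 × 0.784176 = CNY 32,920,186.52
CNY 32,920,186.52 × 0.710142 = BRL 23,378,007.10
BRL 23,378,007.10 × 0.243990 = CAD 5,703,999.95

CAD 5,703,999.95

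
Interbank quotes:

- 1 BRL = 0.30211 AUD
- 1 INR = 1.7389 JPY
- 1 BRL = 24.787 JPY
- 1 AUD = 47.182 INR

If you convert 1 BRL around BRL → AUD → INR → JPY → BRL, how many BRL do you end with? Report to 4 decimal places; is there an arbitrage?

1.0000 (no arbitrage)

Around BRL → AUD → INR → JPY → BRL: 1 × 0.30211 × 47.182 × 1.7389 ÷ 24.787 = 0.999982
Product ≈ 1 (deviation 0.002%, within rounding noise).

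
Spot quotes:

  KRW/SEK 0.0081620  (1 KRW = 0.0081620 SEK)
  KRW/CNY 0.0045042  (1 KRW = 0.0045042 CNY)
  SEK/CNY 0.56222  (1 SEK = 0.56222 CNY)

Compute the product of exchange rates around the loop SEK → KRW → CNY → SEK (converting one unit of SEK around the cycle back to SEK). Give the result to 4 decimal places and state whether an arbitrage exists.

0.9816 (arbitrage exists)

Around SEK → KRW → CNY → SEK: 1 ÷ 0.0081620 × 0.0045042 ÷ 0.56222 = 0.981555
Product < 1; profitable direction is SEK → CNY → KRW → SEK.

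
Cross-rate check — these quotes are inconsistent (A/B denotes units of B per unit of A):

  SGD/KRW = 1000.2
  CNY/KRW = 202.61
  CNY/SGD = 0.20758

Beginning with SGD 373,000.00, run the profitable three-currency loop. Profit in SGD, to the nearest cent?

Profitable loop is SGD → KRW → CNY → SGD:
SGD 373,000.00 × 1000.2 = KRW 373,074,600
KRW 373,074,600 ÷ 202.61 = CNY 1,841,343.47
CNY 1,841,343.47 × 0.20758 = SGD 382,226.08
Profit = SGD 382,226.08 − SGD 373,000.00

Profit: SGD 9,226.08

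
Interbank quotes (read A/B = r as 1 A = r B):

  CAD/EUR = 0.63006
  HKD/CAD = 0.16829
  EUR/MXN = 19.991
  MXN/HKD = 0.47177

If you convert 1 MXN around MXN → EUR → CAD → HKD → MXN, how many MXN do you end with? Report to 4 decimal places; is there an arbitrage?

Around MXN → EUR → CAD → HKD → MXN: 1 ÷ 19.991 ÷ 0.63006 ÷ 0.16829 ÷ 0.47177 = 0.999988
Product ≈ 1 (deviation 0.001%, within rounding noise).

1.0000 (no arbitrage)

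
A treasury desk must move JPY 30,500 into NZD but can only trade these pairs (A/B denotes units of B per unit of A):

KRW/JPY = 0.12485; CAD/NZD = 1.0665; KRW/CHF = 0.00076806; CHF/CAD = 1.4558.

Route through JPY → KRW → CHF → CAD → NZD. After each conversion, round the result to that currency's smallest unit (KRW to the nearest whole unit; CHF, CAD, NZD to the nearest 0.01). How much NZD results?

JPY 30,500 ÷ 0.12485 = KRW 244,293
KRW 244,293 × 0.00076806 = CHF 187.63
CHF 187.63 × 1.4558 = CAD 273.15
CAD 273.15 × 1.0665 = NZD 291.31

NZD 291.31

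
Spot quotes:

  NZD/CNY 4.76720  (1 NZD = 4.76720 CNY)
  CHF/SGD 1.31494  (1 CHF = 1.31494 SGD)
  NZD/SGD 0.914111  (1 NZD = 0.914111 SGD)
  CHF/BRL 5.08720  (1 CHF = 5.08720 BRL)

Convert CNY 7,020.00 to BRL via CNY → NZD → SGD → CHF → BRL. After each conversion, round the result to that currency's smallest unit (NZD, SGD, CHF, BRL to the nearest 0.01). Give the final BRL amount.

BRL 5,207.66

CNY 7,020.00 ÷ 4.76720 = NZD 1,472.56
NZD 1,472.56 × 0.914111 = SGD 1,346.08
SGD 1,346.08 ÷ 1.31494 = CHF 1,023.68
CHF 1,023.68 × 5.08720 = BRL 5,207.66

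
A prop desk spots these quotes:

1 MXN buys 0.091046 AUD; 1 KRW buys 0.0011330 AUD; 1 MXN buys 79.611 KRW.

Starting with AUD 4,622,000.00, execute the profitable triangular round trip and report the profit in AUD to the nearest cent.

Profit: AUD 43,388.59

Profitable loop is AUD → KRW → MXN → AUD:
AUD 4,622,000.00 ÷ 0.0011330 = KRW 4,079,435,128
KRW 4,079,435,128 ÷ 79.611 = MXN 51,242,103.83
MXN 51,242,103.83 × 0.091046 = AUD 4,665,388.59
Profit = AUD 4,665,388.59 − AUD 4,622,000.00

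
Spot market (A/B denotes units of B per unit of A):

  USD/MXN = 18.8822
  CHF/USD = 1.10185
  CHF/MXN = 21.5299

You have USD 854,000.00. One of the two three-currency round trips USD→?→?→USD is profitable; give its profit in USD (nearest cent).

Profit: USD 29,740.61

Profitable loop is USD → CHF → MXN → USD:
USD 854,000.00 ÷ 1.10185 = CHF 775,060.13
CHF 775,060.13 × 21.5299 = MXN 16,686,967.01
MXN 16,686,967.01 ÷ 18.8822 = USD 883,740.61
Profit = USD 883,740.61 − USD 854,000.00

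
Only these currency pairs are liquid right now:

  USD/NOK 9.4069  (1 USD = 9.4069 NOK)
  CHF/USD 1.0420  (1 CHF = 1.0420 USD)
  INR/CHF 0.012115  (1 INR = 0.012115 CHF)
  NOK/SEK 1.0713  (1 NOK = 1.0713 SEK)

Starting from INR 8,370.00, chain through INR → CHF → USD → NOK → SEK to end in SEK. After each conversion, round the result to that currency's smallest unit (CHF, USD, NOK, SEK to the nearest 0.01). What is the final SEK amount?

INR 8,370.00 × 0.012115 = CHF 101.40
CHF 101.40 × 1.0420 = USD 105.66
USD 105.66 × 9.4069 = NOK 993.93
NOK 993.93 × 1.0713 = SEK 1,064.80

SEK 1,064.80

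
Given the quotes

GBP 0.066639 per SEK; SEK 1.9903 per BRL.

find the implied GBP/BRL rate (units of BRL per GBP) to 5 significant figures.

GBP/BRL = 7.5397

1 GBP ÷ 0.066639 = 15.0062 SEK
15.0062 SEK ÷ 1.9903 = 7.53968 BRL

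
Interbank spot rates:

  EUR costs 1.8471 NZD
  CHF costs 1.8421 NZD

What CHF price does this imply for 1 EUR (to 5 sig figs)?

1 EUR × 1.8471 = 1.8471 NZD
1.8471 NZD ÷ 1.8421 = 1.00271 CHF

EUR/CHF = 1.0027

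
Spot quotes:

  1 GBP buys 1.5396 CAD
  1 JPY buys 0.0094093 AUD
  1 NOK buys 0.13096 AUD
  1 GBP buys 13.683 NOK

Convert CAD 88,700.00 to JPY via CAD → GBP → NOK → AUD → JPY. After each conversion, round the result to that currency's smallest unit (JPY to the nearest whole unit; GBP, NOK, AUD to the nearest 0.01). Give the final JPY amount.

CAD 88,700.00 ÷ 1.5396 = GBP 57,612.37
GBP 57,612.37 × 13.683 = NOK 788,310.06
NOK 788,310.06 × 0.13096 = AUD 103,237.09
AUD 103,237.09 ÷ 0.0094093 = JPY 10,971,814

JPY 10,971,814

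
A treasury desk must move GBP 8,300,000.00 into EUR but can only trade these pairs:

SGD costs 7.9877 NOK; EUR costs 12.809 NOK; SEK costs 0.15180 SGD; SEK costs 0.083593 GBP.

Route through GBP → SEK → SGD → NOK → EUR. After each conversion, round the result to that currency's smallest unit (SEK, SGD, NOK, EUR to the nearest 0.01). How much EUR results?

GBP 8,300,000.00 ÷ 0.083593 = SEK 99,290,610.46
SEK 99,290,610.46 × 0.15180 = SGD 15,072,314.67
SGD 15,072,314.67 × 7.9877 = NOK 120,393,127.89
NOK 120,393,127.89 ÷ 12.809 = EUR 9,399,104.37

EUR 9,399,104.37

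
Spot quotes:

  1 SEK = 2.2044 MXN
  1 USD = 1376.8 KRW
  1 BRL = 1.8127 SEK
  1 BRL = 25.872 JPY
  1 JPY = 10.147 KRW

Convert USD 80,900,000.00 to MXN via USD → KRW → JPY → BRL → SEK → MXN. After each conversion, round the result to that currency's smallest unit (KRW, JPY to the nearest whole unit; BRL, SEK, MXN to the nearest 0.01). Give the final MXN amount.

MXN 1,695,383,894.10

USD 80,900,000.00 × 1376.8 = KRW 111,383,120,000
KRW 111,383,120,000 ÷ 10.147 = JPY 10,976,950,823
JPY 10,976,950,823 ÷ 25.872 = BRL 424,279,175.29
BRL 424,279,175.29 × 1.8127 = SEK 769,090,861.05
SEK 769,090,861.05 × 2.2044 = MXN 1,695,383,894.10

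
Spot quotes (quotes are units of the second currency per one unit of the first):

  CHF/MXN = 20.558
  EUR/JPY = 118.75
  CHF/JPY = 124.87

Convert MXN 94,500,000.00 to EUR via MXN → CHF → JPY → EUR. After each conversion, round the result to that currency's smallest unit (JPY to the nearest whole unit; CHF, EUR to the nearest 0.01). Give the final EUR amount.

EUR 4,833,652.67

MXN 94,500,000.00 ÷ 20.558 = CHF 4,596,750.66
CHF 4,596,750.66 × 124.87 = JPY 573,996,255
JPY 573,996,255 ÷ 118.75 = EUR 4,833,652.67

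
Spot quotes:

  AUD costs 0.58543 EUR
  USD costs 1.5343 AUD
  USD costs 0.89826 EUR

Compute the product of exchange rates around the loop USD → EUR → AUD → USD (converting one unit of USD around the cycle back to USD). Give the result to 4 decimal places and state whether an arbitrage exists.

Around USD → EUR → AUD → USD: 1 × 0.89826 ÷ 0.58543 ÷ 1.5343 = 1.000039
Product ≈ 1 (deviation 0.004%, within rounding noise).

1.0000 (no arbitrage)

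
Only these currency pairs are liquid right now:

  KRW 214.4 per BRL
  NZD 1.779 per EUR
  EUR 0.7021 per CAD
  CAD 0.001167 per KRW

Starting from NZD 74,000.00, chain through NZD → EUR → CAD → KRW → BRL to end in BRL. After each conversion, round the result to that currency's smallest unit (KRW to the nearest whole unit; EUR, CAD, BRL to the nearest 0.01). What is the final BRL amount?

BRL 236,788.78

NZD 74,000.00 ÷ 1.779 = EUR 41,596.40
EUR 41,596.40 ÷ 0.7021 = CAD 59,245.69
CAD 59,245.69 ÷ 0.001167 = KRW 50,767,515
KRW 50,767,515 ÷ 214.4 = BRL 236,788.78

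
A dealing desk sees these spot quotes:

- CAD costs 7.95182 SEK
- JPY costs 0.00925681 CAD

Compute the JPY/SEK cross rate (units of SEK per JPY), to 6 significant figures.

1 JPY × 0.00925681 = 0.00925681 CAD
0.00925681 CAD × 7.95182 = 0.0736085 SEK

JPY/SEK = 0.0736085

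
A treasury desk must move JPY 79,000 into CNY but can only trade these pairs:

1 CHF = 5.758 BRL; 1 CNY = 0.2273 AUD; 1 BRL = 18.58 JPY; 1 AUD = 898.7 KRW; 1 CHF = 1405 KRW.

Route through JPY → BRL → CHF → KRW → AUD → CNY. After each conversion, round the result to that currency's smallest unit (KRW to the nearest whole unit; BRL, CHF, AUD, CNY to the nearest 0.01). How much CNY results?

CNY 5,078.93

JPY 79,000 ÷ 18.58 = BRL 4,251.88
BRL 4,251.88 ÷ 5.758 = CHF 738.43
CHF 738.43 × 1405 = KRW 1,037,494
KRW 1,037,494 ÷ 898.7 = AUD 1,154.44
AUD 1,154.44 ÷ 0.2273 = CNY 5,078.93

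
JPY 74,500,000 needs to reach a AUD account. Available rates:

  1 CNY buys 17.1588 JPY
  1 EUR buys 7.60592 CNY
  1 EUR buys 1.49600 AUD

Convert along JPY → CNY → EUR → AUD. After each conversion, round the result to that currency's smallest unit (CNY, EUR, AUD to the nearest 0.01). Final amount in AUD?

JPY 74,500,000 ÷ 17.1588 = CNY 4,341,795.46
CNY 4,341,795.46 ÷ 7.60592 = EUR 570,844.22
EUR 570,844.22 × 1.49600 = AUD 853,982.95

AUD 853,982.95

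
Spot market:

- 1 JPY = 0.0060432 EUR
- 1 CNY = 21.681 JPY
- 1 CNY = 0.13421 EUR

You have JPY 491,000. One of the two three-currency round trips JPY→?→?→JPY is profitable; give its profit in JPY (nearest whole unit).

Profitable loop is JPY → CNY → EUR → JPY:
JPY 491,000 ÷ 21.681 = CNY 22,646.56
CNY 22,646.56 × 0.13421 = EUR 3,039.39
EUR 3,039.39 ÷ 0.0060432 = JPY 502,945
Profit = JPY 502,945 − JPY 491,000

Profit: JPY 11,945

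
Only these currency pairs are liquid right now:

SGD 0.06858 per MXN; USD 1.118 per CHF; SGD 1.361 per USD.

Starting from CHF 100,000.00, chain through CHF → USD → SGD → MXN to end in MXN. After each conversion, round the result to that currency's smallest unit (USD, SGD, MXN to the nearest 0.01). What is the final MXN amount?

CHF 100,000.00 × 1.118 = USD 111,800.00
USD 111,800.00 × 1.361 = SGD 152,159.80
SGD 152,159.80 ÷ 0.06858 = MXN 2,218,719.74

MXN 2,218,719.74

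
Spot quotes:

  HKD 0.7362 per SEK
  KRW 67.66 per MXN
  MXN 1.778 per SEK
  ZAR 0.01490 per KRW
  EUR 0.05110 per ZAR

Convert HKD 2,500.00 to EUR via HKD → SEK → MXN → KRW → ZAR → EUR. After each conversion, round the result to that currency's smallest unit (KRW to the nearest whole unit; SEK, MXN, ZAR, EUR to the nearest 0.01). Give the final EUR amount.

EUR 311.04

HKD 2,500.00 ÷ 0.7362 = SEK 3,395.82
SEK 3,395.82 × 1.778 = MXN 6,037.77
MXN 6,037.77 × 67.66 = KRW 408,516
KRW 408,516 × 0.01490 = ZAR 6,086.89
ZAR 6,086.89 × 0.05110 = EUR 311.04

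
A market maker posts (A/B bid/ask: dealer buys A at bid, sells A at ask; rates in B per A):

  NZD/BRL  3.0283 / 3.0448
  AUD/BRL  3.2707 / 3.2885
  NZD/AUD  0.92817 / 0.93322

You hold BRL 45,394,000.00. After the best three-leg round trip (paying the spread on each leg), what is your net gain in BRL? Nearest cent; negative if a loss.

Best loop BRL → NZD → AUD → BRL:
BRL 45,394,000.00 ÷ 3.0448 (buy NZD at ask) = NZD 14,908,696.79
NZD 14,908,696.79 × 0.92817 (sell NZD at bid) = AUD 13,837,805.10
AUD 13,837,805.10 × 3.2707 (sell AUD at bid) = BRL 45,259,309.15

Net result: BRL -134,690.85 (no profitable arbitrage after spreads)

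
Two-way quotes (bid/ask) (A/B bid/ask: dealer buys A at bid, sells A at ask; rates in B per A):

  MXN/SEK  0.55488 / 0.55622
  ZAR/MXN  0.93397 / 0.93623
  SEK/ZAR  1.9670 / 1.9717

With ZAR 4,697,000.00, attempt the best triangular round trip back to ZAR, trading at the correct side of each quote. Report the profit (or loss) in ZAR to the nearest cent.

Net profit: ZAR 91,030.61

Best loop ZAR → MXN → SEK → ZAR:
ZAR 4,697,000.00 × 0.93397 (sell ZAR at bid) = MXN 4,386,857.09
MXN 4,386,857.09 × 0.55488 (sell MXN at bid) = SEK 2,434,179.26
SEK 2,434,179.26 × 1.9670 (sell SEK at bid) = ZAR 4,788,030.61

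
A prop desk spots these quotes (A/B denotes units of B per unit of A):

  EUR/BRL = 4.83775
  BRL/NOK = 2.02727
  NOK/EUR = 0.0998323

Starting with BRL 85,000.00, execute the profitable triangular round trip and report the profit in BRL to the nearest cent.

Profit: BRL 1,814.61

Profitable loop is BRL → EUR → NOK → BRL:
BRL 85,000.00 ÷ 4.83775 = EUR 17,570.15
EUR 17,570.15 ÷ 0.0998323 = NOK 175,996.66
NOK 175,996.66 ÷ 2.02727 = BRL 86,814.61
Profit = BRL 86,814.61 − BRL 85,000.00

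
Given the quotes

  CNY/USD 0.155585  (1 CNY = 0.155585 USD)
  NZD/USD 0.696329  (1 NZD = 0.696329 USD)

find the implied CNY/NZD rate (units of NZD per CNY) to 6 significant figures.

1 CNY × 0.155585 = 0.155585 USD
0.155585 USD ÷ 0.696329 = 0.223436 NZD

CNY/NZD = 0.223436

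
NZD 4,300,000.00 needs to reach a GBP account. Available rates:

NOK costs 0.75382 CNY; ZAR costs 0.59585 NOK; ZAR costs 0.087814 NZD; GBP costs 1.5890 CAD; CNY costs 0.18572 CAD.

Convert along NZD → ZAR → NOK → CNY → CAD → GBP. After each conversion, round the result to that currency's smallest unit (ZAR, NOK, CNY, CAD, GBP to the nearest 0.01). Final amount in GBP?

GBP 2,570,656.65

NZD 4,300,000.00 ÷ 0.087814 = ZAR 48,967,135.08
ZAR 48,967,135.08 × 0.59585 = NOK 29,177,067.44
NOK 29,177,067.44 × 0.75382 = CNY 21,994,256.98
CNY 21,994,256.98 × 0.18572 = CAD 4,084,773.41
CAD 4,084,773.41 ÷ 1.5890 = GBP 2,570,656.65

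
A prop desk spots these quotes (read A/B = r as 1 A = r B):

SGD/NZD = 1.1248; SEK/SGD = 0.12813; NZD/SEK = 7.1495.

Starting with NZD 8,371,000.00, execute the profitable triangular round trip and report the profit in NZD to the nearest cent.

Profit: NZD 254,398.05

Profitable loop is NZD → SEK → SGD → NZD:
NZD 8,371,000.00 × 7.1495 = SEK 59,848,464.50
SEK 59,848,464.50 × 0.12813 = SGD 7,668,383.76
SGD 7,668,383.76 × 1.1248 = NZD 8,625,398.05
Profit = NZD 8,625,398.05 − NZD 8,371,000.00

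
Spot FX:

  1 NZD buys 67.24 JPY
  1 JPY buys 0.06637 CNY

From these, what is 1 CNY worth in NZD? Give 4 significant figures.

CNY/NZD = 0.2241

1 CNY ÷ 0.06637 = 15.067 JPY
15.067 JPY ÷ 67.24 = 0.224079 NZD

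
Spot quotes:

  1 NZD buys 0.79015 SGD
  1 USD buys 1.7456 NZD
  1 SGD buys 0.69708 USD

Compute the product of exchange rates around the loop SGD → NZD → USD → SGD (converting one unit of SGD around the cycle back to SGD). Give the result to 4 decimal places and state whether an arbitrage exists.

1.0401 (arbitrage exists)

Around SGD → NZD → USD → SGD: 1 ÷ 0.79015 ÷ 1.7456 ÷ 0.69708 = 1.040071
Product > 1; profitable direction is SGD → NZD → USD → SGD.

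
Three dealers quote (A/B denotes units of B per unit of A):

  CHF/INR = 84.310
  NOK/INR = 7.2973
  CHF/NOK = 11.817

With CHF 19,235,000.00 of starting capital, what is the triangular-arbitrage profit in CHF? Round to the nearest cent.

Profitable loop is CHF → NOK → INR → CHF:
CHF 19,235,000.00 × 11.817 = NOK 227,299,995.00
NOK 227,299,995.00 × 7.2973 = INR 1,658,676,253.51
INR 1,658,676,253.51 ÷ 84.310 = CHF 19,673,541.14
Profit = CHF 19,673,541.14 − CHF 19,235,000.00

Profit: CHF 438,541.14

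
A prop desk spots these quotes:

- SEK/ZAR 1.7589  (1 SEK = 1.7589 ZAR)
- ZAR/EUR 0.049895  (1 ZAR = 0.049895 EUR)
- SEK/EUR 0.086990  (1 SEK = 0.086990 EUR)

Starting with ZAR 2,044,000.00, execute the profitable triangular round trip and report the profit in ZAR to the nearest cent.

Profit: ZAR 18,100.07

Profitable loop is ZAR → EUR → SEK → ZAR:
ZAR 2,044,000.00 × 0.049895 = EUR 101,985.38
EUR 101,985.38 ÷ 0.086990 = SEK 1,172,380.50
SEK 1,172,380.50 × 1.7589 = ZAR 2,062,100.07
Profit = ZAR 2,062,100.07 − ZAR 2,044,000.00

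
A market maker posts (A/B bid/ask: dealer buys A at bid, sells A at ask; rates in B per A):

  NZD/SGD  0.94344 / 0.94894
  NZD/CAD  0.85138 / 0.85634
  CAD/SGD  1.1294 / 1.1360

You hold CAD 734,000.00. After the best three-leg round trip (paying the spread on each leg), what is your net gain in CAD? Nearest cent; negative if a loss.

Best loop CAD → SGD → NZD → CAD:
CAD 734,000.00 × 1.1294 (sell CAD at bid) = SGD 828,979.60
SGD 828,979.60 ÷ 0.94894 (buy NZD at ask) = NZD 873,584.84
NZD 873,584.84 × 0.85138 (sell NZD at bid) = CAD 743,752.66

Net profit: CAD 9,752.66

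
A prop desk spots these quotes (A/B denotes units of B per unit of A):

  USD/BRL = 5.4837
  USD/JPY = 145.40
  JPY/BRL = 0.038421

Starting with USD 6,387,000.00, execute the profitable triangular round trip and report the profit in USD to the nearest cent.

Profit: USD 119,632.82

Profitable loop is USD → JPY → BRL → USD:
USD 6,387,000.00 × 145.40 = JPY 928,669,800
JPY 928,669,800 × 0.038421 = BRL 35,680,422.39
BRL 35,680,422.39 ÷ 5.4837 = USD 6,506,632.82
Profit = USD 6,506,632.82 − USD 6,387,000.00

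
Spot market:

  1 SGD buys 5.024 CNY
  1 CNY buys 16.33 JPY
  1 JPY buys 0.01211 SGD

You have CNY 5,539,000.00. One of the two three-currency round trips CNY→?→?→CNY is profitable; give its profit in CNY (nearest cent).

Profitable loop is CNY → SGD → JPY → CNY:
CNY 5,539,000.00 ÷ 5.024 = SGD 1,102,507.96
SGD 1,102,507.96 ÷ 0.01211 = JPY 91,041,120
JPY 91,041,120 ÷ 16.33 = CNY 5,575,083.89
Profit = CNY 5,575,083.89 − CNY 5,539,000.00

Profit: CNY 36,083.89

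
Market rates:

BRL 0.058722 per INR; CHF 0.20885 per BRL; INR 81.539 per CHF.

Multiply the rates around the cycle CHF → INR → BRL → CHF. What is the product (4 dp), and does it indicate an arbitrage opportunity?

Around CHF → INR → BRL → CHF: 1 × 81.539 × 0.058722 × 0.20885 = 1.000002
Product ≈ 1 (deviation 0.000%, within rounding noise).

1.0000 (no arbitrage)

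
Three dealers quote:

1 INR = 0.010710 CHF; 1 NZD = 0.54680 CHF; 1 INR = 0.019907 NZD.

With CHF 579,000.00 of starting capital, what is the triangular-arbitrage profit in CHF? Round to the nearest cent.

Profit: CHF 9,468.76

Profitable loop is CHF → INR → NZD → CHF:
CHF 579,000.00 ÷ 0.010710 = INR 54,061,624.65
INR 54,061,624.65 × 0.019907 = NZD 1,076,204.76
NZD 1,076,204.76 × 0.54680 = CHF 588,468.76
Profit = CHF 588,468.76 − CHF 579,000.00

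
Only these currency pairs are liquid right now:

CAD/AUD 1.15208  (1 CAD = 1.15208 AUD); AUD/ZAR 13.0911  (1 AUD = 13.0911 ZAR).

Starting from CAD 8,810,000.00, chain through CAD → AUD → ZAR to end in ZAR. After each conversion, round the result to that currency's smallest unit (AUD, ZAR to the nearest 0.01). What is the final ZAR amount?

ZAR 132,872,371.44

CAD 8,810,000.00 × 1.15208 = AUD 10,149,824.80
AUD 10,149,824.80 × 13.0911 = ZAR 132,872,371.44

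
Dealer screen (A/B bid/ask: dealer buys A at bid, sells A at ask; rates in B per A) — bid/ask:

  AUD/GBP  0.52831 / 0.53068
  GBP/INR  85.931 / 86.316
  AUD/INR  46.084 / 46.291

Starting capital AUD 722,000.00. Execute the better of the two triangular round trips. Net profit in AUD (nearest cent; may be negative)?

Net profit: AUD 4,379.10

Best loop AUD → INR → GBP → AUD:
AUD 722,000.00 × 46.084 (sell AUD at bid) = INR 33,272,648.00
INR 33,272,648.00 ÷ 86.316 (buy GBP at ask) = GBP 385,474.86
GBP 385,474.86 ÷ 0.53068 (buy AUD at ask) = AUD 726,379.10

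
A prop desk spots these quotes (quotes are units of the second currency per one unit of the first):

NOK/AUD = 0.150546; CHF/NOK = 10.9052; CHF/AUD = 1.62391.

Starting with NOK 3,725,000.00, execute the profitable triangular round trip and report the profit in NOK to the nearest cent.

Profitable loop is NOK → AUD → CHF → NOK:
NOK 3,725,000.00 × 0.150546 = AUD 560,783.85
AUD 560,783.85 ÷ 1.62391 = CHF 345,329.39
CHF 345,329.39 × 10.9052 = NOK 3,765,886.07
Profit = NOK 3,765,886.07 − NOK 3,725,000.00

Profit: NOK 40,886.07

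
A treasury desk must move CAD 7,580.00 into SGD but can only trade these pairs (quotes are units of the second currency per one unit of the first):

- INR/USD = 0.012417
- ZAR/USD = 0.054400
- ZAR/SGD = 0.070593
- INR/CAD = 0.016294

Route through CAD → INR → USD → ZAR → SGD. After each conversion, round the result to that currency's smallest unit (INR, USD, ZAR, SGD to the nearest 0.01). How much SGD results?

CAD 7,580.00 ÷ 0.016294 = INR 465,201.91
INR 465,201.91 × 0.012417 = USD 5,776.41
USD 5,776.41 ÷ 0.054400 = ZAR 106,184.01
ZAR 106,184.01 × 0.070593 = SGD 7,495.85

SGD 7,495.85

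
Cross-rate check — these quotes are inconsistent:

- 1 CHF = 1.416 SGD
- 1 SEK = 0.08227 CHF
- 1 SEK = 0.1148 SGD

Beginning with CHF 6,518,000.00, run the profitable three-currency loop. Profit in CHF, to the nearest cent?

Profit: CHF 96,198.41

Profitable loop is CHF → SGD → SEK → CHF:
CHF 6,518,000.00 × 1.416 = SGD 9,229,488.00
SGD 9,229,488.00 ÷ 0.1148 = SEK 80,396,236.93
SEK 80,396,236.93 × 0.08227 = CHF 6,614,198.41
Profit = CHF 6,614,198.41 − CHF 6,518,000.00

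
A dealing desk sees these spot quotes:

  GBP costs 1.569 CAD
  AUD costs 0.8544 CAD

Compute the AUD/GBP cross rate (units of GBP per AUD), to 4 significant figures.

AUD/GBP = 0.5446

1 AUD × 0.8544 = 0.8544 CAD
0.8544 CAD ÷ 1.569 = 0.544551 GBP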